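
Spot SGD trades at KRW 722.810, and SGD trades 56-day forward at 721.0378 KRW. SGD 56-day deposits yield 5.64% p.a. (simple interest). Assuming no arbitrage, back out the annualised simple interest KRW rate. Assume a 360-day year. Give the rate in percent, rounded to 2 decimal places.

T = 56/360 years.
By CIP, F/S equals the KRW-to-SGD growth ratio: 721.0378/722.81 = 0.9975482.
The SGD side grows by 1 + 0.0564×56/360 = 1.0087733.
That pins the KRW growth at 1.006300.
(1.006300 − 1)/T = 0.040500, i.e. 4.05%.

4.05%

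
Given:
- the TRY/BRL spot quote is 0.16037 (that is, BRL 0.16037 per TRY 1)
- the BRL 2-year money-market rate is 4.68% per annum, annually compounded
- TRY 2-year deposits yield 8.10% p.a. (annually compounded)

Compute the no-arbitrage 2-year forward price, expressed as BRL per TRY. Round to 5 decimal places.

T = 2 years.
BRL accumulates by (1 + 0.0468)^2 = 1.0957902.
TRY accumulates by (1 + 0.0810)^2 = 1.168561.
So F = 0.16037 × 1.0957902 / 1.168561 = 0.1503831 (BRL/TRY).

0.15038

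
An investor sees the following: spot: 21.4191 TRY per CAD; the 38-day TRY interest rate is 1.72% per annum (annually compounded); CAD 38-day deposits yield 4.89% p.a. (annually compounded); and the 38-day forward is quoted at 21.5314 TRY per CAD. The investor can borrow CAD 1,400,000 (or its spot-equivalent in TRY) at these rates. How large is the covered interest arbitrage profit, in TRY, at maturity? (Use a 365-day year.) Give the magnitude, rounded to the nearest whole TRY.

T = 38/365 years.
Route A — deposit CAD, sell forward: 1,400,000 × 1.0049827725 × 21.5314 = TRY 30,294,160.49.
Route B — convert at spot, deposit TRY: 1,400,000 × 21.4191 × 1.0017770364 = TRY 30,040,027.53.
The quoted forward overvalues CAD, so borrow TRY, buy CAD at spot, deposit the CAD at 4.89%, and sell the proceeds forward at 21.5314.
Profit = 30,294,160.49 − 30,040,027.53 = TRY 254,133.

TRY 254,133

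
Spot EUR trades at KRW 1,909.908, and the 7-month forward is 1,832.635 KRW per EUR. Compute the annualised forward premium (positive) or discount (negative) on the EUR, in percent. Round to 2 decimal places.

T = 7/12 years.
(F − S)/S = (1832.635 − 1909.908)/1909.908 = -0.0404590.
Per annum: -0.0404590 / (7/12) = -0.069358 = -6.94%.

-6.94%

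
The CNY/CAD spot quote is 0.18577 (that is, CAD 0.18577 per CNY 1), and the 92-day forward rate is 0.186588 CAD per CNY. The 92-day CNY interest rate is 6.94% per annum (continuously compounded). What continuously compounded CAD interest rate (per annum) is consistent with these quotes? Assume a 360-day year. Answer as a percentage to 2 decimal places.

T = 92/360 years.
F/S = 0.186588/0.18577 = 1.0044033 = (growth of CAD) / (growth of CNY).
CNY growth factor: e^(0.0694×92/360) = 1.0178938.
That pins the CAD growth at 1.0223759.
Take logs: ln 1.0223759 / (92/360) = 0.086593, so 8.66%.

8.66%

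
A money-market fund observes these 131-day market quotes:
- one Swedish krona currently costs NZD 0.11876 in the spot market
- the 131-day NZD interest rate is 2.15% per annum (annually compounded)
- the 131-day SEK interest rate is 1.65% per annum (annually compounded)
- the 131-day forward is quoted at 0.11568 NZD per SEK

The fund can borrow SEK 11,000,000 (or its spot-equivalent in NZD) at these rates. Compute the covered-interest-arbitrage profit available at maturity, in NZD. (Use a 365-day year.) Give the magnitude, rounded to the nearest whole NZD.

NZD 36,396

T = 131/365 years.
Keep in SEK, deliver into the forward: 11,000,000·1.005890876·0.11568 = NZD 1,279,976.02.
Swap to NZD now, deposit: 11,000,000·0.11876·1.007663875 = NZD 1,316,371.78.
The quoted forward undervalues SEK, so borrow SEK, convert to NZD at spot, deposit the NZD at 2.15%, and buy SEK forward at 0.11568 to cover the loan.
Arbitrage profit = |1,279,976.02 − 1,316,371.78| = NZD 36,396.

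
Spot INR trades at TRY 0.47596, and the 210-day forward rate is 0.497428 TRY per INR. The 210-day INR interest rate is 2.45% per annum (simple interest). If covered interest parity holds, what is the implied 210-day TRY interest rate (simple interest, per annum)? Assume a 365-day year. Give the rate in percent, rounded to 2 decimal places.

10.40%

T = 210/365 years.
F/S = 0.497428/0.47596 = 1.0451046 = (growth of TRY) / (growth of INR).
The INR side grows by 1 + 0.0245×210/365 = 1.0140959.
So the TRY growth factor = 1.0598363.
(1.0598363 − 1)/T = 0.104001, i.e. 10.40%.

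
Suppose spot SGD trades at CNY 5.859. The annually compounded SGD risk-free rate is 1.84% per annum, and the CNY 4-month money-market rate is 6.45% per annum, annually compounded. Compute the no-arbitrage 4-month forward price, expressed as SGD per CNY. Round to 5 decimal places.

T = 4/12 years.
CNY accumulates by (1 + 0.0645)^(4/12) = 1.0210536.
Growth of 1 SGD over T: (1 + 0.0184)^(4/12) = 1.0060961.
So F = 5.859 × 1.0210536 / 1.0060961 = 5.946105 (CNY/SGD).
Quoted the other way: 1/5.946105 = 0.16818 SGD per CNY.

0.16818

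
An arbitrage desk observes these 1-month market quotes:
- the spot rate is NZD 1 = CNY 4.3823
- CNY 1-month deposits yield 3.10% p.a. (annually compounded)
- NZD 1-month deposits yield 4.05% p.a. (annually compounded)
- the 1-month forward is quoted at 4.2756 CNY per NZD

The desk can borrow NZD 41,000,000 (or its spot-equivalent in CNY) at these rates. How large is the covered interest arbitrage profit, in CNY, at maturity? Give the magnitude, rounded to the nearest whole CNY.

CNY 4,251,461

T = 1/12 years.
Keep in NZD, deliver into the forward: 41,000,000·1.00331392619·4.2756 = CNY 175,880,529.94.
Swap to CNY now, deposit: 41,000,000·4.3823·1.00254733939 = CNY 180,131,991.42.
The quoted forward undervalues NZD, so borrow NZD, convert to CNY at spot, deposit the CNY at 3.10%, and buy NZD forward at 4.2756 to cover the loan.
Arbitrage profit = |175,880,529.94 − 180,131,991.42| = CNY 4,251,461.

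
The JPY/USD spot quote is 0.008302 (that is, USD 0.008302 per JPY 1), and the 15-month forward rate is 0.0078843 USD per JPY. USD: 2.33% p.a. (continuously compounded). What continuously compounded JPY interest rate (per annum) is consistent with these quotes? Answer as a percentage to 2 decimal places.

6.46%

T = 15/12 years.
CIP gives F = S · g_USD/g_JPY, so g_USD/g_JPY = 0.0078843/0.008302 = 0.9496868.
USD growth factor: e^(0.0233×15/12) = 1.0295533.
Hence g_JPY = 1.0840977.
r = ln(1.0840977)/(15/12) = 0.064598 → 6.46%.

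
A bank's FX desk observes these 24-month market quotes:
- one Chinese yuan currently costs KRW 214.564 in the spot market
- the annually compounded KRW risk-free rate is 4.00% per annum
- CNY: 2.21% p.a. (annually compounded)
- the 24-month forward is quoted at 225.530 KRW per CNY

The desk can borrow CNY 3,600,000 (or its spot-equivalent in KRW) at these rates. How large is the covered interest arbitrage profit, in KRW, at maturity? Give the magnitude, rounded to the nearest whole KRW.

KRW 12,730,157

T = 2 years.
Invest the CNY and cover forward: 3,600,000 × 1.04468841 × 225.530 = KRW 848,190,877.59.
Convert at spot and invest in KRW: 3,600,000 × 214.564 × 1.081600 = KRW 835,460,720.64.
The quoted forward overvalues CNY, so borrow KRW, buy CNY at spot, deposit the CNY at 2.21%, and sell the proceeds forward at 225.530.
The gap between the two covered legs is KRW 12,730,157.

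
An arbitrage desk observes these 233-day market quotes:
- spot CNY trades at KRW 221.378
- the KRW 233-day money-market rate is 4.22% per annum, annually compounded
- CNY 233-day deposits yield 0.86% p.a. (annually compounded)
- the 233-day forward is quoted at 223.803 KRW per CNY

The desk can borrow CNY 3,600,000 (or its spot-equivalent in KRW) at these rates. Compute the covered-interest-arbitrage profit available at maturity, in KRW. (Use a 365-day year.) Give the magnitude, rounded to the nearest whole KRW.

T = 233/365 years.
Invest the CNY and cover forward: 3,600,000 × 1.00548135906 × 223.803 = KRW 810,107,080.57.
Convert at spot and invest in KRW: 3,600,000 × 221.378 × 1.0267369118 = KRW 818,269,070.62.
The quoted forward undervalues CNY, so borrow CNY, convert to KRW at spot, deposit the KRW at 4.22%, and buy CNY forward at 223.803 to cover the loan.
The gap between the two covered legs is KRW 8,161,990.

KRW 8,161,990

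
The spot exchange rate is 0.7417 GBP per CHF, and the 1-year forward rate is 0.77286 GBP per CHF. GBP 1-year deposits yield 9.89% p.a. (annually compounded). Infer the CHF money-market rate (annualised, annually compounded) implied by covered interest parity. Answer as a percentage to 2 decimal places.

T = 1 year.
F/S = 0.77286/0.7417 = 1.0420116 = (growth of GBP) / (growth of CHF).
GBP growth factor: (1 + 0.0989)^1 = 1.098900.
Hence g_CHF = 1.0545948.
Annualise: 1.0545948^(1/1) − 1 = 0.054595 = 5.46%.

5.46%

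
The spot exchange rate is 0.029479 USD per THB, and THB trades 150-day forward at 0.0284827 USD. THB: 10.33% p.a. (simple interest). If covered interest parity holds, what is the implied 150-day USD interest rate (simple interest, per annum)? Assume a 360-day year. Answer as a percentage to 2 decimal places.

T = 150/360 years.
F/S = 0.0284827/0.029479 = 0.9662031 = (growth of USD) / (growth of THB).
The THB side grows by 1 + 0.1033×150/360 = 1.0430417.
Hence g_USD = 1.0077901.
(1.0077901 − 1)/T = 0.018696, i.e. 1.87%.

1.87%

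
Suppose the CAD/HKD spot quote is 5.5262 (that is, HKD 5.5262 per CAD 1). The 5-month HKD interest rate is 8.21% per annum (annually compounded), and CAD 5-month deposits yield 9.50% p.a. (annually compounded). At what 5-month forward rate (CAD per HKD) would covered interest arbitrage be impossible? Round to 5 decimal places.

T = 5/12 years.
HKD growth factor: (1 + 0.0821)^(5/12) = 1.0334229.
Growth of 1 CAD over T: (1 + 0.0950)^(5/12) = 1.0385384.
CIP: F = S · (grow HKD)/(grow CAD) = 5.5262 × 1.0334229/1.0385384 = 5.498980 HKD per CAD.
Invert for CAD per HKD: 1 / 5.498980 = 0.18185.

0.18185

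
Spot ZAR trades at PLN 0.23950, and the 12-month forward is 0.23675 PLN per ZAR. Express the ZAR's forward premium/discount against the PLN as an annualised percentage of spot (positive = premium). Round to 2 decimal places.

-1.15%

T = 1 year.
ZAR trades forward at -1.14823% vs spot over the period.
×(1/T) gives -1.15% p.a.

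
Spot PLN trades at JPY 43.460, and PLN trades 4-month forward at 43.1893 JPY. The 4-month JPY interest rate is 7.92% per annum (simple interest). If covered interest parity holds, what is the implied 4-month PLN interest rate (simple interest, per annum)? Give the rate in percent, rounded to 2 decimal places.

9.85%

T = 4/12 years.
F/S = 43.1893/43.46 = 0.9937713 = (growth of JPY) / (growth of PLN).
The JPY side grows by 1 + 0.0792×4/12 = 1.026400.
So the PLN growth factor = 1.0328332.
(1.0328332 − 1)/T = 0.098500, i.e. 9.85%.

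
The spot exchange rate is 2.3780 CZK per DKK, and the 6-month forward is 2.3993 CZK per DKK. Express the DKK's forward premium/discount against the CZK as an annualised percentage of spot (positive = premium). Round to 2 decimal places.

T = 6/12 years.
Period premium: (2.3993 − 2.378)/2.378 = 0.0089571.
Annualise by dividing by T: 0.0089571 / (6/12) = 0.017914 → 1.79%.

+1.79%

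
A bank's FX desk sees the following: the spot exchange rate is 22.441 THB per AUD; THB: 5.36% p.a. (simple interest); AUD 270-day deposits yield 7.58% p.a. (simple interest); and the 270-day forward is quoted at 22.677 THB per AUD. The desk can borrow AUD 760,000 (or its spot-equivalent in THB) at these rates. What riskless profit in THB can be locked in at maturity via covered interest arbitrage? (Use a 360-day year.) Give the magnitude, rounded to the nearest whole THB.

THB 473,525

T = 270/360 years.
Keep in AUD, deliver into the forward: 760,000·1.056850·22.677 = THB 18,214,302.46.
Swap to THB now, deposit: 760,000·22.441·1.040200 = THB 17,740,777.43.
The quoted forward overvalues AUD, so borrow THB, buy AUD at spot, deposit the AUD at 7.58%, and sell the proceeds forward at 22.677.
The gap between the two covered legs is THB 473,525.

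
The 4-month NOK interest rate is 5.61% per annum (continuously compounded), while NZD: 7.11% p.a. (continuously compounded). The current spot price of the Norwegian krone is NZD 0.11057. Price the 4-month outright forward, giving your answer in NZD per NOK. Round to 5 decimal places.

0.11112

T = 4/12 years.
NZD growth factor: e^(0.0711×4/12) = 1.0239831.
NOK growth factor: e^(0.0561×4/12) = 1.0188759.
Forward (NZD per NOK) = 0.11057 × 1.0239831 / 1.0188759 = 0.1111242.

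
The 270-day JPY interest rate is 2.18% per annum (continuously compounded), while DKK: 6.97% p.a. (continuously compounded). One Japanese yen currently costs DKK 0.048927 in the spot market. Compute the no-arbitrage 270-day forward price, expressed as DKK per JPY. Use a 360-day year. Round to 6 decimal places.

T = 270/360 years.
Growth of 1 DKK over T: e^(0.0697×270/360) = 1.0536655.
Growth of 1 JPY over T: e^(0.0218×270/360) = 1.0164844.
So F = 0.048927 × 1.0536655 / 1.0164844 = 0.05071666 (DKK/JPY).

0.050717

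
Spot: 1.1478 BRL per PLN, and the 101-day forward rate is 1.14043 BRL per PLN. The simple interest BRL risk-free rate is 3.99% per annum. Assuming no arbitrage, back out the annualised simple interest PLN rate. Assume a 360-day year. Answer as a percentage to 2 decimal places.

T = 101/360 years.
By CIP, F/S equals the BRL-to-PLN growth ratio: 1.14043/1.1478 = 0.9935790.
BRL growth factor: 1 + 0.0399×101/360 = 1.0111942.
So the PLN growth factor = 1.017729.
r = (1.017729 − 1)/(101/360) = 0.063192 → 6.32%.

6.32%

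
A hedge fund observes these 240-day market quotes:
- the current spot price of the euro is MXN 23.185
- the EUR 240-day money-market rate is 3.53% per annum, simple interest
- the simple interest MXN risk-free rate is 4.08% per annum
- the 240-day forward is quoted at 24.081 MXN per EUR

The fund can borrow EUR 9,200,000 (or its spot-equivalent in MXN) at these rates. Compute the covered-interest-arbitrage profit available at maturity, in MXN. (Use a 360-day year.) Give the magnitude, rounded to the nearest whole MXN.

T = 240/360 years.
Keep in EUR, deliver into the forward: 9,200,000·1.02353333333·24.081 = MXN 226,758,897.04.
Swap to MXN now, deposit: 9,200,000·23.185·1.027200 = MXN 219,103,814.40.
The quoted forward overvalues EUR, so borrow MXN, buy EUR at spot, deposit the EUR at 3.53%, and sell the proceeds forward at 24.081.
The gap between the two covered legs is MXN 7,655,083.

MXN 7,655,083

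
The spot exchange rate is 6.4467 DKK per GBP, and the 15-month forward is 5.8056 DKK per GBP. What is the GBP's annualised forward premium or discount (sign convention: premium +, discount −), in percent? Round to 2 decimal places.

-7.96%

T = 15/12 years.
GBP trades forward at -9.94462% vs spot over the period.
Annualise by dividing by T: -0.0994462 / (15/12) = -0.079557 → -7.96%.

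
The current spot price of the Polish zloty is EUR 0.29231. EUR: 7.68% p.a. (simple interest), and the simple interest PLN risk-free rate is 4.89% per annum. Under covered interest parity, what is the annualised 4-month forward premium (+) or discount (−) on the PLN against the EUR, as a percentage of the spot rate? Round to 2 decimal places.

+2.75%

T = 4/12 years.
No-arbitrage forward: 0.29231 × 1.025600 / 1.016300 = 0.29498488 EUR/PLN.
Annualised premium = (F − S)/S × (1/T) = (0.29498488 − 0.29231)/0.29231 ÷ (4/12) = 2.75%.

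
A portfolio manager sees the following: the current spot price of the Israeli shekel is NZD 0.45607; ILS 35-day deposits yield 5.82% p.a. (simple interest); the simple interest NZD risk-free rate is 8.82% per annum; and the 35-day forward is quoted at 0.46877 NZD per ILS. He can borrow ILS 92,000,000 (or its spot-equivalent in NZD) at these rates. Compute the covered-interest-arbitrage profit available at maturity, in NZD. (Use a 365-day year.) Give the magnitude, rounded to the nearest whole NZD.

NZD 1,054,218

T = 35/365 years.
Route A — deposit ILS, sell forward: 92,000,000 × 1.0055808219 × 0.46877 = NZD 43,367,523.21.
Route B — convert at spot, deposit NZD: 92,000,000 × 0.45607 × 1.0084575342 = NZD 42,313,304.94.
The quoted forward overvalues ILS, so borrow NZD, buy ILS at spot, deposit the ILS at 5.82%, and sell the proceeds forward at 0.46877.
The gap between the two covered legs is NZD 1,054,218.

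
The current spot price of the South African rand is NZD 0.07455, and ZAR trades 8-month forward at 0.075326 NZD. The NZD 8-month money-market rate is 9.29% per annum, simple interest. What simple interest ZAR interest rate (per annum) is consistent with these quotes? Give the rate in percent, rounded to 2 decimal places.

T = 8/12 years.
By CIP, F/S equals the NZD-to-ZAR growth ratio: 0.075326/0.07455 = 1.0104091.
The NZD side grows by 1 + 0.0929×8/12 = 1.0619333.
So the ZAR growth factor = 1.0509934.
(1.0509934 − 1)/T = 0.076490, i.e. 7.65%.

7.65%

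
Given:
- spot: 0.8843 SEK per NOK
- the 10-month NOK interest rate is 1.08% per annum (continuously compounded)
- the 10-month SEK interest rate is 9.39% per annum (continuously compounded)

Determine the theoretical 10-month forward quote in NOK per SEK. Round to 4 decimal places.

1.0552

T = 10/12 years.
SEK growth factor: e^(0.0939×10/12) = 1.081393.
NOK growth factor: e^(0.0108×10/12) = 1.0090406.
Forward (SEK per NOK) = 0.8843 × 1.081393 / 1.0090406 = 0.9477080.
Quoted the other way: 1/0.9477080 = 1.0552 NOK per SEK.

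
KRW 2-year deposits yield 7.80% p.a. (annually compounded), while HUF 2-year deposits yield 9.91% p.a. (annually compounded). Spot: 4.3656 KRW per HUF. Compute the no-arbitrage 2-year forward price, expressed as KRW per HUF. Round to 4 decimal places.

4.1996

T = 2 years.
KRW growth factor: (1 + 0.0780)^2 = 1.162084.
HUF accumulates by (1 + 0.0991)^2 = 1.2080208.
Forward (KRW per HUF) = 4.3656 × 1.162084 / 1.2080208 = 4.199592.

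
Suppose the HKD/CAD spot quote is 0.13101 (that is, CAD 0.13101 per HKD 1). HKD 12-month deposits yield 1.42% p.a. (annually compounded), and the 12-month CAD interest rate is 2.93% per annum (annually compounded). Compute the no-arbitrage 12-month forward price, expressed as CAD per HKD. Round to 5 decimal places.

0.13296

T = 1 year.
CAD accumulates by (1 + 0.0293)^1 = 1.029300.
Growth of 1 HKD over T: (1 + 0.0142)^1 = 1.014200.
CIP: F = S · (grow CAD)/(grow HKD) = 0.13101 × 1.029300/1.014200 = 0.1329606 CAD per HKD.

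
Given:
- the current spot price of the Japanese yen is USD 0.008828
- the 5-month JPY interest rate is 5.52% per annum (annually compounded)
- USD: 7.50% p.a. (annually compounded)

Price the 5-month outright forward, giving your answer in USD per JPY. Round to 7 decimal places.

0.0088966

T = 5/12 years.
Growth of 1 USD over T: (1 + 0.0750)^(5/12) = 1.0305922.
Growth of 1 JPY over T: (1 + 0.0552)^(5/12) = 1.0226401.
So F = 0.008828 × 1.0305922 / 1.0226401 = 0.008896647 (USD/JPY).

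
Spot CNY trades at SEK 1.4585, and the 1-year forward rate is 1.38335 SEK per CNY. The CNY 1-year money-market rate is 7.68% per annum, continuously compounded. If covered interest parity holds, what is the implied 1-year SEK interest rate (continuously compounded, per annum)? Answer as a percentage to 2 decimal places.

T = 1 year.
By CIP, F/S equals the SEK-to-CNY growth ratio: 1.38335/1.4585 = 0.9484745.
CNY growth factor: e^(0.0768×1) = 1.0798261.
That pins the SEK growth at 1.0241875.
Take logs: ln 1.0241875 / 1 = 0.023900, so 2.39%.

2.39%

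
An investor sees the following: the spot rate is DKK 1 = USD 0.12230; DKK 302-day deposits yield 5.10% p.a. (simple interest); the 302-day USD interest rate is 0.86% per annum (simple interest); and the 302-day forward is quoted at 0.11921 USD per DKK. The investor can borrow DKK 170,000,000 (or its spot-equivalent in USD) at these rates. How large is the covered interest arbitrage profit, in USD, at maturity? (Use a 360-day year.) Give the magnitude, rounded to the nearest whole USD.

USD 191,739

T = 302/360 years.
Route A — deposit DKK, sell forward: 170,000,000 × 1.0427833333 × 0.11921 = USD 21,132,734.20.
Route B — convert at spot, deposit USD: 170,000,000 × 0.12230 × 1.0072144444 = USD 20,940,995.51.
The quoted forward overvalues DKK, so borrow USD, buy DKK at spot, deposit the DKK at 5.10%, and sell the proceeds forward at 0.11921.
Profit = 21,132,734.20 − 20,940,995.51 = USD 191,739.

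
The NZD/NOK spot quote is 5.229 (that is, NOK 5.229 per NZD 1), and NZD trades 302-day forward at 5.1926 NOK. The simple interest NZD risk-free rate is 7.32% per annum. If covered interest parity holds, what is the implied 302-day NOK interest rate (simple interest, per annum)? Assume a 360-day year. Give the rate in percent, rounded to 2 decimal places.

T = 302/360 years.
F/S = 5.1926/5.229 = 0.9930388 = (growth of NOK) / (growth of NZD).
The NZD side grows by 1 + 0.0732×302/360 = 1.0614067.
That pins the NOK growth at 1.054018.
(1.054018 − 1)/T = 0.064392, i.e. 6.44%.

6.44%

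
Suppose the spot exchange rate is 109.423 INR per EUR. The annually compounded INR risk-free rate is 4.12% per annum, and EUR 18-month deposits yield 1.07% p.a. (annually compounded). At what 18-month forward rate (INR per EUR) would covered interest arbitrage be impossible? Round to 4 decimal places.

T = 18/12 years.
Growth of 1 INR over T: (1 + 0.0412)^(18/12) = 1.062432235.
EUR growth factor: (1 + 0.0107)^(18/12) = 1.016092857.
CIP: F = S · (grow INR)/(grow EUR) = 109.423 × 1.062432235/1.016092857 = 114.413286 INR per EUR.

114.4133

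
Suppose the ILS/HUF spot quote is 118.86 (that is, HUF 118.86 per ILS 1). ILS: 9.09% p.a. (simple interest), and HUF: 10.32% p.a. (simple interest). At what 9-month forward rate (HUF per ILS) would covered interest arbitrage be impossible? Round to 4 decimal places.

119.8865

T = 9/12 years.
HUF accumulates by 1 + 0.1032×9/12 = 1.077400.
Growth of 1 ILS over T: 1 + 0.0909×9/12 = 1.068175.
So F = 118.86 × 1.077400 / 1.068175 = 119.886502 (HUF/ILS).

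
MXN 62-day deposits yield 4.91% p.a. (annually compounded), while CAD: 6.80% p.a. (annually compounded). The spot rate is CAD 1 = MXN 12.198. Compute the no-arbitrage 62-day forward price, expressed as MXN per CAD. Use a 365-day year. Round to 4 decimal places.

T = 62/365 years.
MXN accumulates by (1 + 0.0491)^(62/365) = 1.00817522.
Growth of 1 CAD over T: (1 + 0.0680)^(62/365) = 1.01123758.
CIP: F = S · (grow MXN)/(grow CAD) = 12.198 × 1.00817522/1.01123758 = 12.161060 MXN per CAD.

12.1611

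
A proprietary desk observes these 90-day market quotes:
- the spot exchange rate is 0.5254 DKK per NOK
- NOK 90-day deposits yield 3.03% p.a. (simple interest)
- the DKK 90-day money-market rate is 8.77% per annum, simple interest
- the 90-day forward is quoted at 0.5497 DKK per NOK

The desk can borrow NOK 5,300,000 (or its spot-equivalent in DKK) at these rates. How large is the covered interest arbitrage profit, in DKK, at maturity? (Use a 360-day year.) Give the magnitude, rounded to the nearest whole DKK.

DKK 89,806

T = 90/360 years.
Route A — deposit NOK, sell forward: 5,300,000 × 1.007575 × 0.5497 = DKK 2,935,479.08.
Route B — convert at spot, deposit DKK: 5,300,000 × 0.5254 × 1.021925 = DKK 2,845,672.79.
The quoted forward overvalues NOK, so borrow DKK, buy NOK at spot, deposit the NOK at 3.03%, and sell the proceeds forward at 0.5497.
The gap between the two covered legs is DKK 89,806.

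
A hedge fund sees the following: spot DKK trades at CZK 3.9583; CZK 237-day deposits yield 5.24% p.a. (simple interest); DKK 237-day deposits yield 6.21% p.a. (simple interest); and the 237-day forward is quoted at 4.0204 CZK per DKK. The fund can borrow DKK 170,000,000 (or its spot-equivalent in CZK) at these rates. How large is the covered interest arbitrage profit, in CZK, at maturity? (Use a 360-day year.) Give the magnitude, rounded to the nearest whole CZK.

T = 237/360 years.
Route A — deposit DKK, sell forward: 170,000,000 × 1.0408825 × 4.0204 = CZK 711,409,880.51.
Route B — convert at spot, deposit CZK: 170,000,000 × 3.9583 × 1.03449666667 = CZK 696,124,186.47.
The quoted forward overvalues DKK, so borrow CZK, buy DKK at spot, deposit the DKK at 6.21%, and sell the proceeds forward at 4.0204.
The gap between the two covered legs is CZK 15,285,694.

CZK 15,285,694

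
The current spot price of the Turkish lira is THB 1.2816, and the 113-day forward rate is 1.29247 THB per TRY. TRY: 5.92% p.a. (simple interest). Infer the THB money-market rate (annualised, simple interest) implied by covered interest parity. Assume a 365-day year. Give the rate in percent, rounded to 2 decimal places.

T = 113/365 years.
F/S = 1.29247/1.2816 = 1.0084816 = (growth of THB) / (growth of TRY).
TRY growth factor: 1 + 0.0592×113/365 = 1.0183277.
That pins the THB growth at 1.0269647.
(1.0269647 − 1)/T = 0.087098, i.e. 8.71%.

8.71%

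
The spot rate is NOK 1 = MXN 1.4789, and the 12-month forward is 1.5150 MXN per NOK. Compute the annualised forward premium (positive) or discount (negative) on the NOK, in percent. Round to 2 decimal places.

T = 1 year.
Period premium: (1.5150 − 1.4789)/1.4789 = 0.0244100.
×(1/T) gives 2.44% p.a.

+2.44%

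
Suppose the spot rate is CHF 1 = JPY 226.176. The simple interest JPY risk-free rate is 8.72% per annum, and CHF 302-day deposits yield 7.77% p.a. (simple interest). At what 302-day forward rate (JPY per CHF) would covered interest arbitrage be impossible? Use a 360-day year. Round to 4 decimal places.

T = 302/360 years.
JPY growth factor: 1 + 0.0872×302/360 = 1.073151111.
CHF growth factor: 1 + 0.0777×302/360 = 1.065181667.
CIP: F = S · (grow JPY)/(grow CHF) = 226.176 × 1.073151111/1.065181667 = 227.868197 JPY per CHF.

227.8682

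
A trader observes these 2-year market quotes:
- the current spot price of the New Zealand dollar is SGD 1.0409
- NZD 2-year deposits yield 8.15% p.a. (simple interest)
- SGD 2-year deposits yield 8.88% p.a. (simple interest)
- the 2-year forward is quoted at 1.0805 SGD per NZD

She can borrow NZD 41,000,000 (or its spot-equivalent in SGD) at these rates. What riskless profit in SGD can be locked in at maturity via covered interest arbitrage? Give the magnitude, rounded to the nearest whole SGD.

T = 2 years.
Route A — deposit NZD, sell forward: 41,000,000 × 1.163000 × 1.0805 = SGD 51,521,481.50.
Route B — convert at spot, deposit SGD: 41,000,000 × 1.0409 × 1.177600 = SGD 50,256,317.44.
The quoted forward overvalues NZD, so borrow SGD, buy NZD at spot, deposit the NZD at 8.15%, and sell the proceeds forward at 1.0805.
Arbitrage profit = |51,521,481.50 − 50,256,317.44| = SGD 1,265,164.

SGD 1,265,164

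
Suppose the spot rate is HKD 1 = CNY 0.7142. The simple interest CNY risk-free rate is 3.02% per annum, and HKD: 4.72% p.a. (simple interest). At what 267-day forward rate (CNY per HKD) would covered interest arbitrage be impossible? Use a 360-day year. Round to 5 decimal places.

T = 267/360 years.
CNY growth factor: 1 + 0.0302×267/360 = 1.0223983.
Growth of 1 HKD over T: 1 + 0.0472×267/360 = 1.0350067.
So F = 0.7142 × 1.0223983 / 1.0350067 = 0.7054997 (CNY/HKD).

0.70550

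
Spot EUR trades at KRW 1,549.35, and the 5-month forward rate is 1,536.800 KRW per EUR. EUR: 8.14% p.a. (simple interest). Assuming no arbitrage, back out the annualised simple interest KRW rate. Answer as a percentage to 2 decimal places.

T = 5/12 years.
By CIP, F/S equals the KRW-to-EUR growth ratio: 1536.8/1549.35 = 0.9918998.
The EUR side grows by 1 + 0.0814×5/12 = 1.0339167.
That pins the KRW growth at 1.0255418.
r = (1.0255418 − 1)/(5/12) = 0.061300 → 6.13%.

6.13%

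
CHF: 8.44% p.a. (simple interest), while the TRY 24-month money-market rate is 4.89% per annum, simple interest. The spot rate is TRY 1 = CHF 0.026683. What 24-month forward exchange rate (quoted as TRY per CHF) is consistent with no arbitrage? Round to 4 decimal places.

35.2005

T = 2 years.
CHF growth factor: 1 + 0.0844×2 = 1.168800.
TRY growth factor: 1 + 0.0489×2 = 1.097800.
So F = 0.026683 × 1.168800 / 1.097800 = 0.028408718 (CHF/TRY).
Invert for TRY per CHF: 1 / 0.028408718 = 35.2005.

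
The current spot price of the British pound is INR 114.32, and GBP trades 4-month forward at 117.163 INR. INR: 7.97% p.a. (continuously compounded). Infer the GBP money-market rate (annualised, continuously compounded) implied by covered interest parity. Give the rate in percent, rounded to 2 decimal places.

T = 4/12 years.
By CIP, F/S equals the INR-to-GBP growth ratio: 117.163/114.32 = 1.0248688.
INR growth factor: e^(0.0797×4/12) = 1.0269227.
Hence g_GBP = 1.0020041.
r = ln(1.0020041)/(4/12) = 0.006006 → 0.60%.

0.60%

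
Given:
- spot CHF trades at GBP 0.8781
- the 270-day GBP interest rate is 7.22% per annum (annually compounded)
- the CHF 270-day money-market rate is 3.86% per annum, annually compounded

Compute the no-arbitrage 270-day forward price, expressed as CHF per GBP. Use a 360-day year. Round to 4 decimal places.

T = 270/360 years.
Growth of 1 GBP over T: (1 + 0.0722)^(270/360) = 1.0536754.
CHF accumulates by (1 + 0.0386)^(270/360) = 1.0288125.
Forward (GBP per CHF) = 0.8781 × 1.0536754 / 1.0288125 = 0.8993207.
Invert for CHF per GBP: 1 / 0.8993207 = 1.1120.

1.1120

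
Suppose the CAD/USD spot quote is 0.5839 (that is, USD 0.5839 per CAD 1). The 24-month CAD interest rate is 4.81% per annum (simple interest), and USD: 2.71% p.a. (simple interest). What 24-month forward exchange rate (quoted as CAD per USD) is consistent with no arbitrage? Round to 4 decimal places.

1.7809

T = 2 years.
USD accumulates by 1 + 0.0271×2 = 1.054200.
Growth of 1 CAD over T: 1 + 0.0481×2 = 1.096200.
So F = 0.5839 × 1.054200 / 1.096200 = 0.5615284 (USD/CAD).
Quoted the other way: 1/0.5615284 = 1.7809 CAD per USD.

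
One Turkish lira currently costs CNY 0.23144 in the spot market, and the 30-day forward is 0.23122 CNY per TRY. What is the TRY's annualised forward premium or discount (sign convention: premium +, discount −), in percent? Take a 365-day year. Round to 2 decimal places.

T = 30/365 years.
TRY trades forward at -0.09506% vs spot over the period.
×(1/T) gives -1.16% p.a.

-1.16%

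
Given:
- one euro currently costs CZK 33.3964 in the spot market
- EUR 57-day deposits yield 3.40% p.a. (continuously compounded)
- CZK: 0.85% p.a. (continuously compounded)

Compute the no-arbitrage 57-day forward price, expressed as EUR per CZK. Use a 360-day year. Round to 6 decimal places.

0.030064

T = 57/360 years.
Growth of 1 CZK over T: e^(0.0085×57/360) = 1.0013467.
EUR growth factor: e^(0.0340×57/360) = 1.0053978.
Forward (CZK per EUR) = 33.3964 × 1.0013467 / 1.0053978 = 33.26183.
Invert for EUR per CZK: 1 / 33.26183 = 0.030064.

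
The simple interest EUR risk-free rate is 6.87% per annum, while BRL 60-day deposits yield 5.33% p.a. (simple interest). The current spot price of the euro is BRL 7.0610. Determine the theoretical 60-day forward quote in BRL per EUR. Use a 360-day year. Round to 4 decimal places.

T = 60/360 years.
BRL accumulates by 1 + 0.0533×60/360 = 1.0088833.
EUR growth factor: 1 + 0.0687×60/360 = 1.011450.
CIP: F = S · (grow BRL)/(grow EUR) = 7.061 × 1.0088833/1.011450 = 7.043082 BRL per EUR.

7.0431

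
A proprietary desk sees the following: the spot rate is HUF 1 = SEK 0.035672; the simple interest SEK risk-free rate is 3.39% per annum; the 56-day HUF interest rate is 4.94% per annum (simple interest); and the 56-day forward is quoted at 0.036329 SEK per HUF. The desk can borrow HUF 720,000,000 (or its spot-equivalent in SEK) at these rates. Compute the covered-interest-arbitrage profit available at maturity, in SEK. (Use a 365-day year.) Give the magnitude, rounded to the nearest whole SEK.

SEK 537,704

T = 56/365 years.
Invest the HUF and cover forward: 720,000,000 × 1.0075791781 × 0.036329 = SEK 26,355,127.65.
Convert at spot and invest in SEK: 720,000,000 × 0.035672 × 1.0052010959 = SEK 25,817,424.11.
The quoted forward overvalues HUF, so borrow SEK, buy HUF at spot, deposit the HUF at 4.94%, and sell the proceeds forward at 0.036329.
Profit = 26,355,127.65 − 25,817,424.11 = SEK 537,704.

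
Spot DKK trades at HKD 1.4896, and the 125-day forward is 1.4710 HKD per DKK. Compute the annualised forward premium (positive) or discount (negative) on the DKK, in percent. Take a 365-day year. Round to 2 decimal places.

T = 125/365 years.
DKK trades forward at -1.24866% vs spot over the period.
×(1/T) gives -3.65% p.a.

-3.65%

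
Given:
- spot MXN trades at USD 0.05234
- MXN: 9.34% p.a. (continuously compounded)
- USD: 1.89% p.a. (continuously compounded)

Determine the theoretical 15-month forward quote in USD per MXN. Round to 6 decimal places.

T = 15/12 years.
USD accumulates by e^(0.0189×15/12) = 1.0239063.
Growth of 1 MXN over T: e^(0.0934×15/12) = 1.1238384.
So F = 0.05234 × 1.0239063 / 1.1238384 = 0.04768591 (USD/MXN).

0.047686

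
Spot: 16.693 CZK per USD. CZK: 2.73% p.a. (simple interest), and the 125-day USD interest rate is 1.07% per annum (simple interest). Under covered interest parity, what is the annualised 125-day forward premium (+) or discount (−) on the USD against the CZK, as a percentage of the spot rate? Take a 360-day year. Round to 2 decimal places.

+1.65%

T = 125/360 years.
F = S · g_CZK/g_USD = 16.693 × 1.0094792/1.0037153 = 16.788861.
(F − S)/S ÷ T = (16.788861 − 16.693)/16.693/(125/360) = 0.016539 → 1.65%.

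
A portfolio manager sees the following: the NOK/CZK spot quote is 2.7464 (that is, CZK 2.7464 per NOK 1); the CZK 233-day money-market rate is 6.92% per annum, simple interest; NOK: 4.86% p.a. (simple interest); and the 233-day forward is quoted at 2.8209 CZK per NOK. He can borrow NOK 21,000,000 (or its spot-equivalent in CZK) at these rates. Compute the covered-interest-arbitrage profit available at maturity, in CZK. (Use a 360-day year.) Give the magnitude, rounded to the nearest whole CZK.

T = 233/360 years.
Invest the NOK and cover forward: 21,000,000 × 1.031455 × 2.8209 = CZK 61,102,259.60.
Convert at spot and invest in CZK: 21,000,000 × 2.7464 × 1.0447877778 = CZK 60,257,508.21.
The quoted forward overvalues NOK, so borrow CZK, buy NOK at spot, deposit the NOK at 4.86%, and sell the proceeds forward at 2.8209.
Arbitrage profit = |61,102,259.60 − 60,257,508.21| = CZK 844,751.

CZK 844,751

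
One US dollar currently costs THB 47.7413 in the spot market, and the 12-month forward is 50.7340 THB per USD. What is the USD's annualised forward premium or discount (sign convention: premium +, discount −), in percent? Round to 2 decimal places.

+6.27%

T = 1 year.
(F − S)/S = (50.7340 − 47.7413)/47.7413 = 0.0626858.
Per annum: 0.0626858 / 1 = 0.062686 = 6.27%.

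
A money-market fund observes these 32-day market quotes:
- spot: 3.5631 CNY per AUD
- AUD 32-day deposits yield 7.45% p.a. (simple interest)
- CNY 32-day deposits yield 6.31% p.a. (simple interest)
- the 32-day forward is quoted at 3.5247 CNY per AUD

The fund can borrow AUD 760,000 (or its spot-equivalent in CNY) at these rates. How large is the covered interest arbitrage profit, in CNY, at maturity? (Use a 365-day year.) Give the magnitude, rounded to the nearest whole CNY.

T = 32/365 years.
Invest the AUD and cover forward: 760,000 × 1.006531507 × 3.5247 = CNY 2,696,268.42.
Convert at spot and invest in CNY: 760,000 × 3.5631 × 1.005532055 = CNY 2,722,936.56.
The quoted forward undervalues AUD, so borrow AUD, convert to CNY at spot, deposit the CNY at 6.31%, and buy AUD forward at 3.5247 to cover the loan.
Arbitrage profit = |2,696,268.42 − 2,722,936.56| = CNY 26,668.

CNY 26,668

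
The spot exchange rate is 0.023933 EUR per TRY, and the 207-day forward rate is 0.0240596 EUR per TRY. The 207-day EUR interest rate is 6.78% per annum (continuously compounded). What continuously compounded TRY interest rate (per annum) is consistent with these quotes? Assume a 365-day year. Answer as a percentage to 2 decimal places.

5.85%

T = 207/365 years.
By CIP, F/S equals the EUR-to-TRY growth ratio: 0.0240596/0.023933 = 1.0052898.
The EUR side grows by e^(0.0678×207/365) = 1.0391998.
That pins the TRY growth at 1.0337316.
Take logs: ln 1.0337316 / (207/365) = 0.058497, so 5.85%.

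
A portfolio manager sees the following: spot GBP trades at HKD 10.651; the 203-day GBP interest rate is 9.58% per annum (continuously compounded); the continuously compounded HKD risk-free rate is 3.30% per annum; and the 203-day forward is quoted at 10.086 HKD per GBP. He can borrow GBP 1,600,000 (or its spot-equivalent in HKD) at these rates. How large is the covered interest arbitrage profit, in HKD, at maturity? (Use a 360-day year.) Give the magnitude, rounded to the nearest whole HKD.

T = 203/360 years.
Route A — deposit GBP, sell forward: 1,600,000 × 1.0555062985 × 10.086 = HKD 17,033,338.44.
Route B — convert at spot, deposit HKD: 1,600,000 × 10.651 × 1.0187825473 = HKD 17,361,684.66.
The quoted forward undervalues GBP, so borrow GBP, convert to HKD at spot, deposit the HKD at 3.30%, and buy GBP forward at 10.086 to cover the loan.
The gap between the two covered legs is HKD 328,346.

HKD 328,346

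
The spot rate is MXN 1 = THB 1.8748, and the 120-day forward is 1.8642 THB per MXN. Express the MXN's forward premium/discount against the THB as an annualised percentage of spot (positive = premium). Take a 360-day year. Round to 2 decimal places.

T = 120/360 years.
Period premium: (1.8642 − 1.8748)/1.8748 = -0.0056539.
Per annum: -0.0056539 / (120/360) = -0.016962 = -1.70%.

-1.70%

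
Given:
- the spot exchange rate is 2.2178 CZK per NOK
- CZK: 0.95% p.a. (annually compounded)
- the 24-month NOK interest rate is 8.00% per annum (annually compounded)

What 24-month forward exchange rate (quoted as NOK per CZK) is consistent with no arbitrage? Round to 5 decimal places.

0.51607

T = 2 years.
CZK accumulates by (1 + 0.0095)^2 = 1.0190903.
Growth of 1 NOK over T: (1 + 0.0800)^2 = 1.166400.
CIP: F = S · (grow CZK)/(grow NOK) = 2.2178 × 1.0190903/1.166400 = 1.937704 CZK per NOK.
Quoted the other way: 1/1.937704 = 0.51607 NOK per CZK.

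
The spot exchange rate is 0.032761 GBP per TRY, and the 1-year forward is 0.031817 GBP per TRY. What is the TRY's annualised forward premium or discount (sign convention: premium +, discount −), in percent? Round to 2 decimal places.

T = 1 year.
(F − S)/S = (0.031817 − 0.032761)/0.032761 = -0.0288147.
Annualise by dividing by T: -0.0288147 / 1 = -0.028815 → -2.88%.

-2.88%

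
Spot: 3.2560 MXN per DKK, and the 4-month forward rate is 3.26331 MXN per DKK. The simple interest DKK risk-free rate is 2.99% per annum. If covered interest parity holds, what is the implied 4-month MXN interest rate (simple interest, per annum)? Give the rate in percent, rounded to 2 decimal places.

T = 4/12 years.
F/S = 3.26331/3.256 = 1.0022451 = (growth of MXN) / (growth of DKK).
DKK growth factor: 1 + 0.0299×4/12 = 1.0099667.
So the MXN growth factor = 1.0122342.
(1.0122342 − 1)/T = 0.036703, i.e. 3.67%.

3.67%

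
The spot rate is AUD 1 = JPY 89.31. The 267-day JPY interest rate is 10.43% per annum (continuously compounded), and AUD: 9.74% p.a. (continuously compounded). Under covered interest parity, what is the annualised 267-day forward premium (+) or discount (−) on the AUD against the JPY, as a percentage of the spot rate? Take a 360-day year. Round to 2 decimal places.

+0.69%

T = 267/360 years.
No-arbitrage forward: 89.31 × 1.0804265 / 1.0749115 = 89.76822 JPY/AUD.
(F − S)/S ÷ T = (89.76822 − 89.31)/89.31/(267/360) = 0.006918 → 0.69%.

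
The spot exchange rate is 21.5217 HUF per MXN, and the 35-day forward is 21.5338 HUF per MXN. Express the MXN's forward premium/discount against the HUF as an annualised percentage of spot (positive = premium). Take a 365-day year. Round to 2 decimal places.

T = 35/365 years.
MXN trades forward at +0.05622% vs spot over the period.
Annualise by dividing by T: 0.0005622 / (35/365) = 0.005863 → 0.59%.

+0.59%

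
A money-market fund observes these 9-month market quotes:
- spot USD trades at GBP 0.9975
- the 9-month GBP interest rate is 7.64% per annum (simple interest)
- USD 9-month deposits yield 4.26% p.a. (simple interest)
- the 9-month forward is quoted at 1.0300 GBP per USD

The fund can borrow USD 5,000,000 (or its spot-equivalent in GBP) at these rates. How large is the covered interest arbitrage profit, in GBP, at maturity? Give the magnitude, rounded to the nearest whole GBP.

GBP 41,259

T = 9/12 years.
Keep in USD, deliver into the forward: 5,000,000·1.031950·1.0300 = GBP 5,314,542.50.
Swap to GBP now, deposit: 5,000,000·0.9975·1.057300 = GBP 5,273,283.75.
The quoted forward overvalues USD, so borrow GBP, buy USD at spot, deposit the USD at 4.26%, and sell the proceeds forward at 1.0300.
Profit = 5,314,542.50 − 5,273,283.75 = GBP 41,259.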